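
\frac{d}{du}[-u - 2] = -1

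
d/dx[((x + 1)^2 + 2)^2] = 4*x^3 + 12*x^2 + 20*x + 12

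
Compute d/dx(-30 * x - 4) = -30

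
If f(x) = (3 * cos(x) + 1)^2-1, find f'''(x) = 6*(12*cos(x) + 1)*sin(x)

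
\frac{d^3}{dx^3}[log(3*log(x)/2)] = (2*log(x)^2 + 3*log(x) + 2)/(x^3*log(x)^3)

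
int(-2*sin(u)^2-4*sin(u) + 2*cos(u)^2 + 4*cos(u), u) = (sqrt(2)*sin(u + pi/4) + 2)^2 + C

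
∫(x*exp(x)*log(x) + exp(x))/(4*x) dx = exp(x)*log(x)/4 + C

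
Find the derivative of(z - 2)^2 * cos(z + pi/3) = -z^2*sin(z + pi/3) + 2*z*sin(z + pi/3) + 2*sqrt(2)*z*cos(z + pi/12) - 4*sqrt(2)*cos(z + pi/12)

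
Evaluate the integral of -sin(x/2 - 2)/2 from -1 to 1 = cos(3/2) - cos(5/2)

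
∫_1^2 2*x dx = 3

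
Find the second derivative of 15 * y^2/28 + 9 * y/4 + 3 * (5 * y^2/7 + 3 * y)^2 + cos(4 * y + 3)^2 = 900*y^2/49 + 540*y/7 + 32*sin(4*y + 3)^2 - 32*cos(4*y + 3)^2 + 771/14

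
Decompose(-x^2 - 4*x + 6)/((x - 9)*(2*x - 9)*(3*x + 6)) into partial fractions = 43/(117*(2*x - 9)) + 10/(429*(x + 2)) - 37/(99*(x - 9))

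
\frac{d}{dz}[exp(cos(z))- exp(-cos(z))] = -(exp(cos(z)) + exp(-cos(z)))*sin(z)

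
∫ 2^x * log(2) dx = 2^x + C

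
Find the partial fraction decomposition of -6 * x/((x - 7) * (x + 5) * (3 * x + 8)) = -144/(203*(3*x + 8)) + 5/(14*(x + 5)) - 7/(58*(x - 7))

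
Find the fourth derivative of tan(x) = 24*tan(x)^5 + 40*tan(x)^3 + 16*tan(x)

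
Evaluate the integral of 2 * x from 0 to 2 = 4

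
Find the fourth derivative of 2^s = 2^s*log(2)^4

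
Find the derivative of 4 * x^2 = 8*x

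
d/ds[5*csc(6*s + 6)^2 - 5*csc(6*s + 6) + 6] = -60*cot(6*s + 6)*csc(6*s + 6)^2 + 30*cot(6*s + 6)*csc(6*s + 6)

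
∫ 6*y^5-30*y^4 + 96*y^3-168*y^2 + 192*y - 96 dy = y^6 - 6*y^5 + 24*y^4 - 56*y^3 + 96*y^2 - 96*y + C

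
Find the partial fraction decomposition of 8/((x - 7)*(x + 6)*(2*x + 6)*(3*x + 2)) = -27/(644*(3*x + 2)) - 1/(156*(x + 6)) + 2/(105*(x + 3)) + 2/(1495*(x - 7))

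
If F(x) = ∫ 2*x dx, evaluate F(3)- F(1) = 8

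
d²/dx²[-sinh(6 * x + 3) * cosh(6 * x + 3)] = -72*sinh(12*x + 6)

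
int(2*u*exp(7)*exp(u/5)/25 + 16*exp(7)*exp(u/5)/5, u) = 2*(u + 35)*exp(u/5 + 7)/5 + C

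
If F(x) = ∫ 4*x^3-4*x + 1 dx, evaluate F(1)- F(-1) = 2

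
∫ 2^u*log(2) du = 2^u + C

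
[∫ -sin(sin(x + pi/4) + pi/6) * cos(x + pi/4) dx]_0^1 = -cos(pi/6 + sqrt(2)/2) + cos(pi/6 + sin(pi/4 + 1))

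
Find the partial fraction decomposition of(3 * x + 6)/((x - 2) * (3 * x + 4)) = -3/(5*(3*x + 4)) + 6/(5*(x - 2))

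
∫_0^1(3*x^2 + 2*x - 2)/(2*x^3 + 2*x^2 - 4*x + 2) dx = 0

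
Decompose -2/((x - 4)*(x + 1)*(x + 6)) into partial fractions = -1/(25*(x + 6)) + 2/(25*(x + 1)) - 1/(25*(x - 4))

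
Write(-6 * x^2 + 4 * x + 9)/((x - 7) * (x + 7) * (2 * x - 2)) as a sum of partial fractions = -313/(224*(x + 7)) - 7/(96*(x - 1)) - 257/(168*(x - 7))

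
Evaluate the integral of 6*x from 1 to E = -3 + 3*exp(2)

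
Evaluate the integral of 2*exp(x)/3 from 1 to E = -2*E/3 + 2*exp(E)/3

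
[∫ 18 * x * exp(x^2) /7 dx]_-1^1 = 0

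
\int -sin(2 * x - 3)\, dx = cos(2*x - 3)/2 + C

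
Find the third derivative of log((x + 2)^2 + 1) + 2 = (4*x^3 + 24*x^2 + 36*x + 8)/(x^6 + 12*x^5 + 63*x^4 + 184*x^3 + 315*x^2 + 300*x + 125)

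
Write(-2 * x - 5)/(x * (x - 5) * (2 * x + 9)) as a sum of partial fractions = 16/(171*(2*x + 9)) - 3/(19*(x - 5)) + 1/(9*x)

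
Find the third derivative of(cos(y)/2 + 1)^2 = sin(y) + sin(2*y)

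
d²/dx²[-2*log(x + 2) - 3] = 2/(x^2 + 4*x + 4)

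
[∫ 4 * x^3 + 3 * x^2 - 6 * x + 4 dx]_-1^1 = 10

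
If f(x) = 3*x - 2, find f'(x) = 3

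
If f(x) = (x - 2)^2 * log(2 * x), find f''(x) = (2*x^2*log(x) + 2*x^2*log(2) + 3*x^2 - 4*x - 4)/x^2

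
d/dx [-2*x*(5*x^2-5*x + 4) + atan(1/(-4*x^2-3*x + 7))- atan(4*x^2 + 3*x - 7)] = -30*x^2 + 20*x - 8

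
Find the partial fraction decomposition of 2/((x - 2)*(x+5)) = -2/(7*(x + 5)) + 2/(7*(x - 2))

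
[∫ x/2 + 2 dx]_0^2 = 5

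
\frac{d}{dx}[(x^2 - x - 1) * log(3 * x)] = (2*x^2*log(x) + x^2 + 2*x^2*log(3) - x*log(x) - x*log(3) - x - 1)/x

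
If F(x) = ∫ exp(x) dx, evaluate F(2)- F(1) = -E + exp(2)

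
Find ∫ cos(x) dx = sin(x) + C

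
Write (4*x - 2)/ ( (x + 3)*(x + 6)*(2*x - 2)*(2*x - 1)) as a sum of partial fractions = 1/(21*(x + 6)) - 1/(12*(x + 3)) + 1/(28*(x - 1))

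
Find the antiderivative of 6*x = 3*x^2 + C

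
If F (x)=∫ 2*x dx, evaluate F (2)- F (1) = 3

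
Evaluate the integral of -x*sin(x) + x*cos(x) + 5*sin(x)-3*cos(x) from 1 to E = (-4 + E)*(cos(E) + sin(E)) + 3*cos(1) + 3*sin(1)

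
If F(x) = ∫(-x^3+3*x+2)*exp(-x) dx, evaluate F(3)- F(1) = -8*exp(-1) + 64*exp(-3)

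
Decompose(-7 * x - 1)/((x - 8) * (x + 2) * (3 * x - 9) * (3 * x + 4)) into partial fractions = 75/(728*(3*x + 4)) - 13/(300*(x + 2)) + 22/(975*(x - 3)) - 19/(1400*(x - 8))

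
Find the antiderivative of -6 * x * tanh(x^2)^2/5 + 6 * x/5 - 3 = -3*x + 3*tanh(x^2)/5 + C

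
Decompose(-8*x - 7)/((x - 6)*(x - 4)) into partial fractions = 39/(2*(x - 4)) - 55/(2*(x - 6))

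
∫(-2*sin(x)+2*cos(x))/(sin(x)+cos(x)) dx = 2*log(sin(x + pi/4)) + C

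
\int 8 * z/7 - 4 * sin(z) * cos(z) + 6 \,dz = 4*z^2/7 + 6*z + cos(2*z) + C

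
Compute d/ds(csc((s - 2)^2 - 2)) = 4*(2 - s)*cos(s^2 - 4*s + 2)/(1 - cos(2*s^2 - 8*s + 4))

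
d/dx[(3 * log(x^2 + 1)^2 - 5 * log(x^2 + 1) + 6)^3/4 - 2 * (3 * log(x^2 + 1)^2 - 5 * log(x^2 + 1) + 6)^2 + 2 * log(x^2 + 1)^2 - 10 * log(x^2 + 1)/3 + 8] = (486*x*log(x^2 + 1)^5 - 2025*x*log(x^2 + 1)^4 + 3780*x*log(x^2 + 1)^3 - 3825*x*log(x^2 + 1)^2 + 1764*x*log(x^2 + 1) - 220*x)/(6*x^2 + 6)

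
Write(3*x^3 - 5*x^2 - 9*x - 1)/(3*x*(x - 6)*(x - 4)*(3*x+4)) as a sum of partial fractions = 45/(1408*(3*x + 4)) - 25/(128*(x - 4)) + 413/(792*(x - 6)) - 1/(288*x)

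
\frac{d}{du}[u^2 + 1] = 2*u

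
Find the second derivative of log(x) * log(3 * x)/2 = (-2*log(x) - log(3) + 2)/(2*x^2)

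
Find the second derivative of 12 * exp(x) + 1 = 12*exp(x)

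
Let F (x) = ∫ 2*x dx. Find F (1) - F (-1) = 0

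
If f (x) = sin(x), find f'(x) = cos(x)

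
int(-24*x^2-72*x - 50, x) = -8*x^3 - 36*x^2 - 50*x + C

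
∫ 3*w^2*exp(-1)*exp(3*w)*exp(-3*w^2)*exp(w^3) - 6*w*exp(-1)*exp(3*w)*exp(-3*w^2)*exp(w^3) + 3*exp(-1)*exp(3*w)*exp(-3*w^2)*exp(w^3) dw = exp((w - 1)^3) + C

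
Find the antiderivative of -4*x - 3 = -2*x^2 - 3*x + C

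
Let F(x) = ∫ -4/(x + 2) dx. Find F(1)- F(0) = -4*log(3) + 4*log(2)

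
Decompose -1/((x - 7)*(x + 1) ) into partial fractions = 1/(8*(x + 1)) - 1/(8*(x - 7))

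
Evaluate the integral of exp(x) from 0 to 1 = -1 + E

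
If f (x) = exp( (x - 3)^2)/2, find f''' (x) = 4*x^3*exp(x^2 - 6*x + 9) - 36*x^2*exp(x^2 - 6*x + 9) + 114*x*exp(x^2 - 6*x + 9) - 126*exp(x^2 - 6*x + 9)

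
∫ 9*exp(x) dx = 9*exp(x) + C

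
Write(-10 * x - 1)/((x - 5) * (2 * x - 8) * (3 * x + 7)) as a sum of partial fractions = 201/(836*(3*x + 7)) + 41/(38*(x - 4)) - 51/(44*(x - 5))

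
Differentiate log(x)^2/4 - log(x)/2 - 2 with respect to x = (log(x) - 1)/(2*x)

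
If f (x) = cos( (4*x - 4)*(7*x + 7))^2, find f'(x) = -56*x*sin(56*x^2 - 56)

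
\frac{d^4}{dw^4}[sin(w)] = sin(w)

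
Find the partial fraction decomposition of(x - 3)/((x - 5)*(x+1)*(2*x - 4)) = -1/(9*(x + 1)) + 1/(18*(x - 2)) + 1/(18*(x - 5))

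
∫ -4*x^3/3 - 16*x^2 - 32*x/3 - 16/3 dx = -x^4/3 - 16*x^3/3 - 16*x^2/3 - 16*x/3 + C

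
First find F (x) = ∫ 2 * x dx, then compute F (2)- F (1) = 3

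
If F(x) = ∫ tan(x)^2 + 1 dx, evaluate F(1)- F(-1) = 2*tan(1)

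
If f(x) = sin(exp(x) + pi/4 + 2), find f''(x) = (-exp(x)*sin(exp(x) + pi/4 + 2) + cos(exp(x) + pi/4 + 2))*exp(x)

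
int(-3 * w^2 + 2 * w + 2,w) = -w^3 + w^2 + 2*w + C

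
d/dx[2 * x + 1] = 2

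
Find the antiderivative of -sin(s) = cos(s) + C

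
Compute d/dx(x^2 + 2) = 2*x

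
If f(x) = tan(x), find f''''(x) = 24*tan(x)^5 + 40*tan(x)^3 + 16*tan(x)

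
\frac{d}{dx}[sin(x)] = cos(x)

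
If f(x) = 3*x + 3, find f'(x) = 3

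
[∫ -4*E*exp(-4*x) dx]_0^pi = -E + exp(1 - 4*pi)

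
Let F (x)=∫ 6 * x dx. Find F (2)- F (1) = 9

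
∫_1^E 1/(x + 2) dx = -log(3) + log(2 + E)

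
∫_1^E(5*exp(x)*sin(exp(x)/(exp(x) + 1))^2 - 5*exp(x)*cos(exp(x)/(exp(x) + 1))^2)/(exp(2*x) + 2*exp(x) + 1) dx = -5*sin(2*exp(E)/(1 + exp(E)))/2 + 5*sin(2*E/(1 + E))/2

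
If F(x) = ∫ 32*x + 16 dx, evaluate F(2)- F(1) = 64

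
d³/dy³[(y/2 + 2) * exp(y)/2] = y*exp(y)/4 + 7*exp(y)/4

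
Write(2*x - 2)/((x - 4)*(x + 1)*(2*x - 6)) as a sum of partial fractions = -1/(10*(x + 1)) - 1/(2*(x - 3)) + 3/(5*(x - 4))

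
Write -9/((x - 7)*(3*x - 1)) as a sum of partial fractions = 27/(20*(3*x - 1)) - 9/(20*(x - 7))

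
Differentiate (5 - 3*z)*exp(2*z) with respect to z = -6*z*exp(2*z) + 7*exp(2*z)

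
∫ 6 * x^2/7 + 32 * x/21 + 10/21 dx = 2*x^3/7 + 16*x^2/21 + 10*x/21 + C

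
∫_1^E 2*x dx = -1 + exp(2)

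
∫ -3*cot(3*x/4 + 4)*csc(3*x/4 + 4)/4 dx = csc(3*x/4 + 4) + C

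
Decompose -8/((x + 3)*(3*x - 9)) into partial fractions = 4/(9*(x + 3)) - 4/(9*(x - 3))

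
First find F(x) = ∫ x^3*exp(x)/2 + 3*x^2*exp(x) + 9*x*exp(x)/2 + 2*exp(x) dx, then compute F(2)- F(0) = -1/2 + 27*exp(2)/2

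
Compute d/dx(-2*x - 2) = -2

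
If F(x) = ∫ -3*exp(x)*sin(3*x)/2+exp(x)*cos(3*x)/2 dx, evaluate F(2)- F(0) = -1/2 + exp(2)*cos(6)/2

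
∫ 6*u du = 3*u^2 + C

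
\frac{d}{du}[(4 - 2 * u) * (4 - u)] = 4*u - 12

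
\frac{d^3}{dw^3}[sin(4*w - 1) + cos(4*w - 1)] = 64*sin(4*w - 1) - 64*cos(4*w - 1)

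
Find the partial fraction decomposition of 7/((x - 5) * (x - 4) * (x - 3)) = 7/(2*(x - 3)) - 7/(x - 4) + 7/(2*(x - 5))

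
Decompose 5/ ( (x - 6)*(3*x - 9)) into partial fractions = -5/(9*(x - 3)) + 5/(9*(x - 6))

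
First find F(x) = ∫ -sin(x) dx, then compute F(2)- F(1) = -cos(1) + cos(2)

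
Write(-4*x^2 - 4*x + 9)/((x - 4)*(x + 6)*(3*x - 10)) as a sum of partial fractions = 439/(56*(3*x - 10)) - 111/(280*(x + 6)) - 71/(20*(x - 4))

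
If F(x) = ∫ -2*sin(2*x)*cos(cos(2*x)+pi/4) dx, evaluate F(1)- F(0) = -sin(pi/4 + 1) + sin(cos(2) + pi/4)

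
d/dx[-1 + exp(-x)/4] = -exp(-x)/4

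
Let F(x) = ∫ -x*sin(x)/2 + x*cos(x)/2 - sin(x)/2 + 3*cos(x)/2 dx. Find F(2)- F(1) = sqrt(2)*(-3*sin(pi/4 + 1)/2 + 2*sin(pi/4 + 2))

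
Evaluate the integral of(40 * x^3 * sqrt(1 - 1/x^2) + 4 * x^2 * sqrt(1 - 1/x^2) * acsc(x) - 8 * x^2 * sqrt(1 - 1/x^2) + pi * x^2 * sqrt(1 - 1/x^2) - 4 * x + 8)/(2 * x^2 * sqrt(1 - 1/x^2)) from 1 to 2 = 3*pi/2 + 26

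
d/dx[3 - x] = -1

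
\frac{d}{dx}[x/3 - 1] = 1/3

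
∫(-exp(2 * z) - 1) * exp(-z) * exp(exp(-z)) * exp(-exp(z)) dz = exp(-2*sinh(z)) + C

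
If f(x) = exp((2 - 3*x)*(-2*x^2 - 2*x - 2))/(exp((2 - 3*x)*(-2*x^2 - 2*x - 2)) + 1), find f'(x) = (18*x^2*exp(6*x^3 + 2*x^2 + 2*x - 4) + 4*x*exp(6*x^3 + 2*x^2 + 2*x - 4) + 2*exp(6*x^3 + 2*x^2 + 2*x - 4))/(exp(-8)*exp(4*x)*exp(4*x^2)*exp(12*x^3) + 2*exp(-4)*exp(2*x)*exp(2*x^2)*exp(6*x^3) + 1)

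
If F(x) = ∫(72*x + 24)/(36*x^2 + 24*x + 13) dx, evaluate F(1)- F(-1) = -2*log(5) + log(73)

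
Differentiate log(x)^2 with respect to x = 2*log(x)/x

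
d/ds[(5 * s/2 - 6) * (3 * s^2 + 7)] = 45*s^2/2 - 36*s + 35/2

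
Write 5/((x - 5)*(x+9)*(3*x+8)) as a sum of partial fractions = -45/(437*(3*x + 8)) + 5/(266*(x + 9)) + 5/(322*(x - 5))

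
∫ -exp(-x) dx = exp(-x) + C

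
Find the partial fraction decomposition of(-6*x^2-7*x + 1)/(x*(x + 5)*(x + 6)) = -173/(6*(x + 6)) + 114/(5*(x + 5)) + 1/(30*x)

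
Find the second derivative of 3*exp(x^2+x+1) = 12*x^2*exp(x^2 + x + 1) + 12*x*exp(x^2 + x + 1) + 9*exp(x^2 + x + 1)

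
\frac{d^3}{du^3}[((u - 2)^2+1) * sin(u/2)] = -u^2*cos(u/2)/8 - 3*u*sin(u/2)/2 + u*cos(u/2)/2 + 3*sin(u/2) + 19*cos(u/2)/8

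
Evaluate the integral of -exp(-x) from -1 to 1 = -E + exp(-1)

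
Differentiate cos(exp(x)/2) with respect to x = -exp(x)*sin(exp(x)/2)/2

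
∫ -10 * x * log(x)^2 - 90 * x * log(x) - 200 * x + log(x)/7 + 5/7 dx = x*(-35*x*(log(x) + 4)^2 + log(x) + 4)/7 + C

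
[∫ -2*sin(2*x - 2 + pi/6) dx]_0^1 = -sin(pi/3 + 2) + sqrt(3)/2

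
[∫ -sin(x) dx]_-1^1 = 0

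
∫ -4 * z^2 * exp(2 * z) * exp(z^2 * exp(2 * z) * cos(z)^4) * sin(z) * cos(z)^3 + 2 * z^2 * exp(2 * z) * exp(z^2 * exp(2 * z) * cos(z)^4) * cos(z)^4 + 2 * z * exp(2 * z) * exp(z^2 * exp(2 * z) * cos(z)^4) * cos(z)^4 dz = exp(z^2*exp(2*z)*cos(z)^4) + C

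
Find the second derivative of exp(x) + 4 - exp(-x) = (exp(2*x) - 1)*exp(-x)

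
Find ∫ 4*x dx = 2*x^2 + C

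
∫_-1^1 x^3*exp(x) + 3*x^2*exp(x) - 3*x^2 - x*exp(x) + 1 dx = E - exp(-1)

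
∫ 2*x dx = x^2 + C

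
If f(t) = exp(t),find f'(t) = exp(t)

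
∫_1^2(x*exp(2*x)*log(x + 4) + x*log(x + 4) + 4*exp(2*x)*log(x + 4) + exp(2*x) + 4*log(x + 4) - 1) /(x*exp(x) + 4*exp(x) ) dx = -(E - exp(-1))*log(5) + (-exp(-2) + exp(2))*log(6)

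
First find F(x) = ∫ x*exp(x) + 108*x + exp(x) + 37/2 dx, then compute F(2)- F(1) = -E + 2*exp(2) + 361/2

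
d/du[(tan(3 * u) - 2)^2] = 6*(sin(3*u)/cos(3*u) - 2)/cos(3*u)^2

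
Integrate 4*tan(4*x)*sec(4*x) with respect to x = sec(4*x) + C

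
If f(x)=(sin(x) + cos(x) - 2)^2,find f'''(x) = -8*cos(2*x) + 4*sqrt(2)*cos(x + pi/4)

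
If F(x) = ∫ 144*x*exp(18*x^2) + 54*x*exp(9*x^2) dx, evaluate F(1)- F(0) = -7 + 3*exp(9) + 4*exp(18)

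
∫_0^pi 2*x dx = pi^2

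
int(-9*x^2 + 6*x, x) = -3*x^3 + 3*x^2 + C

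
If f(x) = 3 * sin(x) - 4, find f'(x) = 3*cos(x)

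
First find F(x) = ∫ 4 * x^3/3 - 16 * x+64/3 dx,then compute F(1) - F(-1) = 128/3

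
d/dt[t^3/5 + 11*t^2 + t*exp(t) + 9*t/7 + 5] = 3*t^2/5 + t*exp(t) + 22*t + exp(t) + 9/7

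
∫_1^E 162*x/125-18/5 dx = -18*E/5 + 369/125 + 81*exp(2)/125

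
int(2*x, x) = x^2 + C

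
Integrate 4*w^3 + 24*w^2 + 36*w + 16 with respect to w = w^4 + 8*w^3 + 18*w^2 + 16*w + C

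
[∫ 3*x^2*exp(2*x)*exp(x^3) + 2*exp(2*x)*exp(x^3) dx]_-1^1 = -exp(-3) + exp(3)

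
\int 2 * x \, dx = x^2 + C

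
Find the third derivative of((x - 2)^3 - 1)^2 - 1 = 120*x^3 - 720*x^2 + 1440*x - 972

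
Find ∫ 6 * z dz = 3*z^2 + C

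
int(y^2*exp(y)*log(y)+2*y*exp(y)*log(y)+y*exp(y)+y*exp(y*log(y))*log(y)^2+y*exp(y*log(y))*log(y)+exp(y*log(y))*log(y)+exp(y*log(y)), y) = y*(y*exp(y) + exp(y*log(y)))*log(y) + C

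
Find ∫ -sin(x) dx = cos(x) + C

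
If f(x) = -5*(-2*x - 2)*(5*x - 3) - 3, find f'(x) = 100*x + 20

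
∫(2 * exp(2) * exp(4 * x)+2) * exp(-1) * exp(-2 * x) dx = 2*sinh(2*x + 1) + C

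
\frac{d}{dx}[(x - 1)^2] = 2*x - 2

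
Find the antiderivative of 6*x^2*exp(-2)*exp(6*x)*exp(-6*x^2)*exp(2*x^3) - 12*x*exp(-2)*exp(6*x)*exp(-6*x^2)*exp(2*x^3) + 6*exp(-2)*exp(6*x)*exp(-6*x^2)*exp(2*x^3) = exp(2*(x - 1)^3) + C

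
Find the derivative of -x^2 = -2*x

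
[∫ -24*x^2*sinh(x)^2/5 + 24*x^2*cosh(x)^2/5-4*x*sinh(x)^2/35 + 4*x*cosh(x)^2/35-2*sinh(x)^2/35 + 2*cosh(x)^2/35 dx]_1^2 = 80/7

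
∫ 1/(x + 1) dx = log(2*x + 2) + C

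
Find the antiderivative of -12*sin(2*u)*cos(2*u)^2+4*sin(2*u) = (cos(4*u) - 1)*cos(2*u) + C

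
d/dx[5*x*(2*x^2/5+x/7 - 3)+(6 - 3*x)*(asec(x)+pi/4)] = (168*x^4*sqrt(1 - 1/x^2) + 40*x^3*sqrt(1 - 1/x^2) - 84*x^2*sqrt(1 - 1/x^2)*asec(x) - 420*x^2*sqrt(1 - 1/x^2) - 21*pi*x^2*sqrt(1 - 1/x^2) - 84*x + 168)/(28*x^2*sqrt(1 - 1/x^2))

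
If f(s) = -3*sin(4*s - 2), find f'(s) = -12*cos(4*s - 2)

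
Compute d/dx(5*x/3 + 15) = 5/3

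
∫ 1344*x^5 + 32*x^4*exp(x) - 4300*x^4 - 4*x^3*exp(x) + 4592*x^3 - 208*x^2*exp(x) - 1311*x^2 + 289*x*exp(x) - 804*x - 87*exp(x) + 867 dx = (8*x + 4*(2*x - 3)^3 + 3*(2*x - 3)^2 - 6)*(7*x^3 + 2*x^2 + x*exp(x) + 3*x + 6) + C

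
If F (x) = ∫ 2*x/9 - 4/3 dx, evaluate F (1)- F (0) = -11/9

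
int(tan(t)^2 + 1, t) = tan(t) + C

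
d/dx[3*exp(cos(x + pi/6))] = -3*exp(cos(x + pi/6))*sin(x + pi/6)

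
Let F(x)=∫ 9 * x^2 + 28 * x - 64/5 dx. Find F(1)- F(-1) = -98/5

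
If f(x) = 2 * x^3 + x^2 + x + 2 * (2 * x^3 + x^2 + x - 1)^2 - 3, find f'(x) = 48*x^5 + 40*x^4 + 40*x^3 - 6*x^2 - 2*x - 3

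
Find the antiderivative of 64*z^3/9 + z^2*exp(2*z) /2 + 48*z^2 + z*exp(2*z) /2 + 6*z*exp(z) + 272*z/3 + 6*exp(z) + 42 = z*(64*z^3 + 576*z^2 + 9*z*exp(2*z) + 1632*z + 216*exp(z) + 1512)/36 + C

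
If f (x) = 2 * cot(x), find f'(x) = -2/sin(x)^2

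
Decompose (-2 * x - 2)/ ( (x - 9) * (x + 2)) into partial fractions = -2/(11*(x + 2)) - 20/(11*(x - 9))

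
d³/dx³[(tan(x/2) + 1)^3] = 15*tan(x/2)^6/2 + 9*tan(x/2)^5 + 33*tan(x/2)^4/2 + 15*tan(x/2)^3 + 21*tan(x/2)^2/2 + 6*tan(x/2) + 3/2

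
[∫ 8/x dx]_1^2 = 8*log(2)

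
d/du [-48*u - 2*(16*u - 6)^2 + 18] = 336 - 1024*u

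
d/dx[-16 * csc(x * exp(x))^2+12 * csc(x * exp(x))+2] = 4*(-3*x + 8*x/sin(x*exp(x)) - 3 + 8/sin(x*exp(x)))*exp(x)*cos(x*exp(x))/sin(x*exp(x))^2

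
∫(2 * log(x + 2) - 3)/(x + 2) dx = (log(x + 2) - 3)*log(x + 2) + C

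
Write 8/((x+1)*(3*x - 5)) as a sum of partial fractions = 3/(3*x - 5) - 1/(x + 1)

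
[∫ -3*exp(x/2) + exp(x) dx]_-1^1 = -(-3 + exp(-1/2))^2 + (-3 + exp(1/2))^2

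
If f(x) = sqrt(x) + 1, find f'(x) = 1/(2*sqrt(x))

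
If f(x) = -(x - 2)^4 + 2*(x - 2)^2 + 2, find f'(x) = -4*x^3 + 24*x^2 - 44*x + 24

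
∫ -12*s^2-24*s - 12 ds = -4*s^3 - 12*s^2 - 12*s + C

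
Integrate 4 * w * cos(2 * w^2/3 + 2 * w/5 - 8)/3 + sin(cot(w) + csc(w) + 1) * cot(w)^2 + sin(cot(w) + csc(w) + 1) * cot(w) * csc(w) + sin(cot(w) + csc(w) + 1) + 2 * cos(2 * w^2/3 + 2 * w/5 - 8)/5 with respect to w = sin(2*(w^2/3 + w/5 - 4)) + cos(cot(w) + csc(w) + 1) + C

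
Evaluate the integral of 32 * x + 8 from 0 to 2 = 80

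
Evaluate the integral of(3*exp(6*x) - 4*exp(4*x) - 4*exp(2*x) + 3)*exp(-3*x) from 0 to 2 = -exp(2) + exp(-2) + (-exp(-2) + exp(2))^3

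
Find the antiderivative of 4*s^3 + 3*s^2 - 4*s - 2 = s^4 + s^3 - 2*s^2 - 2*s + C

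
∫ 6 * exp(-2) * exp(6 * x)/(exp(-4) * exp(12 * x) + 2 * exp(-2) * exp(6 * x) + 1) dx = exp(6*x)/(exp(6*x) + exp(2)) + C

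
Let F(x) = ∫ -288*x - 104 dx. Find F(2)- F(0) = -784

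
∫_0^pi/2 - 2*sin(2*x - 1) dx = -2*cos(1)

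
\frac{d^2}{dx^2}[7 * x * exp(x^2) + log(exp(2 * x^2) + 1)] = (28*x^3*exp(5*x^2) + 56*x^3*exp(3*x^2) + 28*x^3*exp(x^2) + 16*x^2*exp(2*x^2) + 42*x*exp(5*x^2) + 84*x*exp(3*x^2) + 42*x*exp(x^2) + 4*exp(4*x^2) + 4*exp(2*x^2))/(exp(4*x^2) + 2*exp(2*x^2) + 1)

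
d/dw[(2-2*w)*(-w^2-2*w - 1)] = 6*w^2 + 4*w - 2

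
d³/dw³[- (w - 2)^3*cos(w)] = -w^3*sin(w) + 6*w^2*sin(w) + 9*w^2*cos(w) + 6*w*sin(w) - 36*w*cos(w) - 28*sin(w) + 30*cos(w)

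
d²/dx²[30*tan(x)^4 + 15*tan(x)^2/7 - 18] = 600*tan(x)^6 + 6810*tan(x)^4/7 + 2640*tan(x)^2/7 + 30/7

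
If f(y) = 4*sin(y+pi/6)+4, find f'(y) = 4*cos(y + pi/6)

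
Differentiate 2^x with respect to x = 2^x*log(2)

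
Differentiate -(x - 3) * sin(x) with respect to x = -x*cos(x) - sin(x) + 3*cos(x)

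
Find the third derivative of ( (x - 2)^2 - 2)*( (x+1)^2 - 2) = 24*x - 12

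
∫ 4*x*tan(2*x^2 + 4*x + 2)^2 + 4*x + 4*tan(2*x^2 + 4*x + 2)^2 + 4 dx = tan(2*(x + 1)^2) + C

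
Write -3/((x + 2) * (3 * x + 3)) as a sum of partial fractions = 1/(x + 2) - 1/(x + 1)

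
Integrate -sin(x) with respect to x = cos(x) + C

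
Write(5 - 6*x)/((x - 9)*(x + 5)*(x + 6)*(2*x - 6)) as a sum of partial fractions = -41/(270*(x + 6)) + 5/(32*(x + 5)) + 13/(864*(x - 3)) - 7/(360*(x - 9))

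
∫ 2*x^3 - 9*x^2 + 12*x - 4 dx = x^4/2 - 3*x^3 + 6*x^2 - 4*x + C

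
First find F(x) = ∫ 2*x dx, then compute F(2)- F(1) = 3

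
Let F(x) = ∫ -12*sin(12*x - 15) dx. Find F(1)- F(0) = cos(3) - cos(15)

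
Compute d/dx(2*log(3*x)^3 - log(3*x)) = (6*log(x)^2 + 12*log(3)*log(x) - 1 + 6*log(3)^2)/x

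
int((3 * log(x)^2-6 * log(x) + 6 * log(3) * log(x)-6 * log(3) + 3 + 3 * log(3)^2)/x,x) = (log(3*x) - 1)^3 + C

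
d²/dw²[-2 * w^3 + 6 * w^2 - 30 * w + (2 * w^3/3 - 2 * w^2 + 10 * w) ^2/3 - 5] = 40*w^4/9 - 160*w^3/9 + 208*w^2/3 - 92*w + 236/3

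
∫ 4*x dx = 2*x^2 + C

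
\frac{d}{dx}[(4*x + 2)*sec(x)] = 4*x*tan(x)*sec(x) + 2*tan(x)*sec(x) + 4*sec(x)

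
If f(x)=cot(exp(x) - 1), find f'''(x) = (-6*(-1 + sin(exp(x) - 1)^(-2))^2*exp(2*x) + 6*exp(2*x) - 8*exp(2*x)/sin(exp(x) - 1)^2 + 6*exp(x)*cos(exp(x) - 1)/sin(exp(x) - 1)^3 - 1/sin(exp(x) - 1)^2)*exp(x)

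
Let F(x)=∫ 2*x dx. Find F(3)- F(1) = 8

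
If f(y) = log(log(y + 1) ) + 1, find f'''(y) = (2*log(y + 1)^2 + 3*log(y + 1) + 2)/(y^3*log(y + 1)^3 + 3*y^2*log(y + 1)^3 + 3*y*log(y + 1)^3 + log(y + 1)^3)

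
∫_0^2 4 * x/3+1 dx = 14/3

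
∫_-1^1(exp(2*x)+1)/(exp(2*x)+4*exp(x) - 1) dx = -log(-E + exp(-1) + 4) + log(-exp(-1) + E + 4)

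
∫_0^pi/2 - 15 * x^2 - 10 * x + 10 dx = 5*pi*(-pi^2/4 - pi/2 + 2)/2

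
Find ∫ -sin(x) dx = cos(x) + C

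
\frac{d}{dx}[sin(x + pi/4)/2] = cos(x + pi/4)/2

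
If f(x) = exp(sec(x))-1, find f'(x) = exp(sec(x))*tan(x)*sec(x)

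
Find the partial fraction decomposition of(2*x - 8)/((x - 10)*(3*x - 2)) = 5/(7*(3*x - 2)) + 3/(7*(x - 10))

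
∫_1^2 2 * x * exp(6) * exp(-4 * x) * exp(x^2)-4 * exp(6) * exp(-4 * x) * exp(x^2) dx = -exp(3) + exp(2)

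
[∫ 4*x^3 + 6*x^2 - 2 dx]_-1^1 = 0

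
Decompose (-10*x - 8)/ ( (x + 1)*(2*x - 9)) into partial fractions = -106/(11*(2*x - 9)) - 2/(11*(x + 1))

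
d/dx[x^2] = 2*x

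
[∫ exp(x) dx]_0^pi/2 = -1 + exp(pi/2)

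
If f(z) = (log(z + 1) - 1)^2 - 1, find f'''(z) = (4*log(z + 1) - 10)/(z^3 + 3*z^2 + 3*z + 1)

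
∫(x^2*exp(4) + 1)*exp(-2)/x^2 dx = x*exp(2) - exp(-2)/x + C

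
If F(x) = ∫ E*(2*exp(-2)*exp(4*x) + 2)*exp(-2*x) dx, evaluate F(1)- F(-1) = -exp(-1) - exp(-3) + E + exp(3)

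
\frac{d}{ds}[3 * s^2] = 6*s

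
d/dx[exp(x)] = exp(x)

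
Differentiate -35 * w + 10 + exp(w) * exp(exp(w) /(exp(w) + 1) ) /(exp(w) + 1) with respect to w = (-35*exp(3*w) - 105*exp(2*w) - 105*exp(w) + exp(w + exp(w)/(exp(w) + 1)) + 2*exp(2*w + exp(w)/(exp(w) + 1)) - 35)/(exp(3*w) + 3*exp(2*w) + 3*exp(w) + 1)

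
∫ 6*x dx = 3*x^2 + C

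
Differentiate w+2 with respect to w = 1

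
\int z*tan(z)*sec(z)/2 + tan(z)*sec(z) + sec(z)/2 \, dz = (z/2 + 1)*sec(z) + C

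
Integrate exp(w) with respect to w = exp(w) + C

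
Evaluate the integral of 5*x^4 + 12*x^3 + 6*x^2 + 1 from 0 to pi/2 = -1 + (1 + pi/2)^2*(-pi/2 + 1 + pi^2/4 + pi^3/8)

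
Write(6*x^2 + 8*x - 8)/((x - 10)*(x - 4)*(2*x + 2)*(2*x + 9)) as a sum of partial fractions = -310/(3451*(2*x + 9)) - 1/(77*(x + 1)) - 2/(17*(x - 4)) + 56/(319*(x - 10))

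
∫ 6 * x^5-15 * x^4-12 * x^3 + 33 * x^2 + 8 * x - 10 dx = x^6 - 3*x^5 - 3*x^4 + 11*x^3 + 4*x^2 - 10*x + C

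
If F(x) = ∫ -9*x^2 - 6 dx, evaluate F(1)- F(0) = -9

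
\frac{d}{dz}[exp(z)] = exp(z)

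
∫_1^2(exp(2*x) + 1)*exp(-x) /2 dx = -E/2 - exp(-2)/2 + exp(-1)/2 + exp(2)/2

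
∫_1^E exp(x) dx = -E + exp(E)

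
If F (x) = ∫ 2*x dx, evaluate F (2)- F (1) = 3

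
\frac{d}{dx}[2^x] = 2^x*log(2)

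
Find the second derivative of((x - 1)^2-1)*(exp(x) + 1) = x^2*exp(x) + 2*x*exp(x) - 2*exp(x) + 2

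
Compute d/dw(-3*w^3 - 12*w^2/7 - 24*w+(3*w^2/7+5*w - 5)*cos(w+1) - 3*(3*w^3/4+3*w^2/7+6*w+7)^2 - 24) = -81*w^5/8 - 135*w^4/14 - 5400*w^3/49 - 3*w^2*sin(w + 1)/7 - 2097*w^2/14 - 5*w*sin(w + 1) + 6*w*cos(w + 1)/7 - 1788*w/7 + 5*sqrt(2)*sin(w + pi/4 + 1) - 276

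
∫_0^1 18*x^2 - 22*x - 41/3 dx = -56/3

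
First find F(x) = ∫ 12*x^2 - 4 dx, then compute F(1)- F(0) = 0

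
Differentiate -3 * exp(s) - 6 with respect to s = -3*exp(s)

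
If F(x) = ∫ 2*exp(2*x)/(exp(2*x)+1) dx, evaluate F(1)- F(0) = -log(2) + log(1 + exp(2))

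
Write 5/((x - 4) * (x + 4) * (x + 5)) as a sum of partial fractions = 5/(9*(x + 5)) - 5/(8*(x + 4)) + 5/(72*(x - 4))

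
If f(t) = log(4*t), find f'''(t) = 2/t^3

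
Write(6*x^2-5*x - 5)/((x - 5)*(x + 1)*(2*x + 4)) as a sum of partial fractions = 29/(14*(x + 2)) - 1/(2*(x + 1)) + 10/(7*(x - 5))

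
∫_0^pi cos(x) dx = 0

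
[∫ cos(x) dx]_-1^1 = 2*sin(1)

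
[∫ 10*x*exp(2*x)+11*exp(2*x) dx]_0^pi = -3 + (3 + 5*pi)*exp(2*pi)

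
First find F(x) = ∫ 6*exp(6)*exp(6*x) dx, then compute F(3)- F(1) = -exp(12) + exp(24)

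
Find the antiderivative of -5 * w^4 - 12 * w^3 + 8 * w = -w^5 - 3*w^4 + 4*w^2 + C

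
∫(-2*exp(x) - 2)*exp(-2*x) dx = (2*exp(x) + 1)*exp(-2*x) + C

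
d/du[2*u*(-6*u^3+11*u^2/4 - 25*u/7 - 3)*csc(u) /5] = (168*u^4*cos(u)/sin(u) - 672*u^3 - 77*u^3*cos(u)/sin(u) + 231*u^2 + 100*u^2*cos(u)/sin(u) - 200*u + 84*u*cos(u)/sin(u) - 84)/(70*sin(u))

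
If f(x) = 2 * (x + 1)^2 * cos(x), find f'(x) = -2*x^2*sin(x) - 4*x*sin(x) + 4*x*cos(x) - 2*sin(x) + 4*cos(x)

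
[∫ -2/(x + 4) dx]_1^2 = -2*log(6) + 2*log(5)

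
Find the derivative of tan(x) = cos(x)^(-2)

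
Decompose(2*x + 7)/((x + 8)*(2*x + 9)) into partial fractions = -4/(7*(2*x + 9)) + 9/(7*(x + 8))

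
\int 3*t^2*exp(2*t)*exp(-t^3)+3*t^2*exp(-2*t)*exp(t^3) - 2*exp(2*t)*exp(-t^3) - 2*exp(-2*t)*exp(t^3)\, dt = 2*sinh(t*(t^2 - 2)) + C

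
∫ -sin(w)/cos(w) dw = log(cos(w)) + C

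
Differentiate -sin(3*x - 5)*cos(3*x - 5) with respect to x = -3*cos(6*x - 10)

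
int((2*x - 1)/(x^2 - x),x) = log(x*(x - 1)) + C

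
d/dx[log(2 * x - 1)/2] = 1/(2*x - 1)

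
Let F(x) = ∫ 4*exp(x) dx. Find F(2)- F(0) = -4 + 4*exp(2)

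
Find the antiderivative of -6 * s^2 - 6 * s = -2*s^3 - 3*s^2 + C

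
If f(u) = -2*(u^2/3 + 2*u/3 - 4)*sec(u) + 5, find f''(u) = 2*(u^2/3 - 2*u^2/(3*cos(u)^2) - 4*u*sin(u)/(3*cos(u)) + 2*u/3 - 4*u/(3*cos(u)^2) - 4*sin(u)/(3*cos(u)) - 14/3 + 8/cos(u)^2)/cos(u)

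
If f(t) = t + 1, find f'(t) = 1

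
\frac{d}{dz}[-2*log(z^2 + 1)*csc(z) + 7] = (2*z^2*log(z^2 + 1)*cot(z)*csc(z) - 4*z*csc(z) + 2*log(z^2 + 1)*cot(z)*csc(z))/(z^2 + 1)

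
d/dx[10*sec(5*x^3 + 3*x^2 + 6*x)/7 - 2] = 150*x^2*tan(5*x^3 + 3*x^2 + 6*x)*sec(5*x^3 + 3*x^2 + 6*x)/7 + 60*x*tan(5*x^3 + 3*x^2 + 6*x)*sec(5*x^3 + 3*x^2 + 6*x)/7 + 60*tan(5*x^3 + 3*x^2 + 6*x)*sec(5*x^3 + 3*x^2 + 6*x)/7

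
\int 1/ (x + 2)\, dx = log(6*x + 12) + C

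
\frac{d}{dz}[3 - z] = -1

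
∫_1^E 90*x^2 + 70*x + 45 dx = -110 + 45*E + 35*exp(2) + 30*exp(3)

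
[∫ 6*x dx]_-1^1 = 0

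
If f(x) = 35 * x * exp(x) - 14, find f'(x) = 35*x*exp(x) + 35*exp(x)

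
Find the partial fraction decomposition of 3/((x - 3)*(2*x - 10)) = -3/(4*(x - 3)) + 3/(4*(x - 5))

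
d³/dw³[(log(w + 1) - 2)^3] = (6*log(w + 1)^2 - 42*log(w + 1) + 66)/(w^3 + 3*w^2 + 3*w + 1)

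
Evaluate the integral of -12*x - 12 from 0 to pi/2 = -3*pi*(pi + 4)/2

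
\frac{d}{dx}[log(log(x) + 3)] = 1/(x*log(x) + 3*x)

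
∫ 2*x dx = x^2 + C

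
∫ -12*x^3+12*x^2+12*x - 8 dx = -3*x^4 + 4*x^3 + 6*x^2 - 8*x + C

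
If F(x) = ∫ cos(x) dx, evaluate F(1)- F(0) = sin(1)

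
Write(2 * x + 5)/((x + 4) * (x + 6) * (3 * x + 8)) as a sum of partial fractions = -3/(40*(3*x + 8)) - 7/(20*(x + 6)) + 3/(8*(x + 4))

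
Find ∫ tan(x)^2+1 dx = tan(x) + C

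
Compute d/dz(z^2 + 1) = 2*z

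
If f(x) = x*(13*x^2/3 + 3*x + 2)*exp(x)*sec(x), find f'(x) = (13*x^3*sin(x)/(3*cos(x)) + 13*x^3/3 + 3*x^2*sin(x)/cos(x) + 16*x^2 + 2*x*sin(x)/cos(x) + 8*x + 2)*exp(x)/cos(x)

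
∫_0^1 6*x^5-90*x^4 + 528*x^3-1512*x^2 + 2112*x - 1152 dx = -485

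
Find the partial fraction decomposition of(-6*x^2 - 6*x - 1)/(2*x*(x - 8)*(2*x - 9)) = 299/(63*(2*x - 9)) - 433/(112*(x - 8)) - 1/(144*x)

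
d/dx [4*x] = 4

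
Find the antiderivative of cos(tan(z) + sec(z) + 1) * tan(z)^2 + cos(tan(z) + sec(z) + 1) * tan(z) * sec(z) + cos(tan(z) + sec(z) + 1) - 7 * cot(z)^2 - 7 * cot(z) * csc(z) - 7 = sin(tan(z) + sec(z) + 1) + 7*cot(z) + 7*csc(z) + C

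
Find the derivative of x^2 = 2*x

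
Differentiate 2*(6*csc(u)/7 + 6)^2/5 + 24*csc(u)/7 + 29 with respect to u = -24*(77 + 6/sin(u))*cos(u)/(245*sin(u)^2)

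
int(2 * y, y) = y^2 + C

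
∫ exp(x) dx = exp(x) + C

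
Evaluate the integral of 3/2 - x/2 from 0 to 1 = 5/4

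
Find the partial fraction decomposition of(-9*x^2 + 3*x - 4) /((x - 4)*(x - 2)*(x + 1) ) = -16/(15*(x + 1)) + 17/(3*(x - 2)) - 68/(5*(x - 4))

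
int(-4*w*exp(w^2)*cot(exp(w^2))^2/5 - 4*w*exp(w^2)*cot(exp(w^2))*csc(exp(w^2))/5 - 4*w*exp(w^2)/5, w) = 2*cot(exp(w^2))/5 + 2*csc(exp(w^2))/5 + C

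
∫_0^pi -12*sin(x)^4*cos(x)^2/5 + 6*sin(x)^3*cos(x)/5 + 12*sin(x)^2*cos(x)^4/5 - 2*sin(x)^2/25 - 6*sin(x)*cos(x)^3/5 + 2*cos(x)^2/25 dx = 0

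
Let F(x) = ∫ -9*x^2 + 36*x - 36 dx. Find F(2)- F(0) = -24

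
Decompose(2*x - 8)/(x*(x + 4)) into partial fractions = 4/(x + 4) - 2/x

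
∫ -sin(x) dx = cos(x) + C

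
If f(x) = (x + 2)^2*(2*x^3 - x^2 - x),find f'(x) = 10*x^4 + 28*x^3 + 9*x^2 - 16*x - 4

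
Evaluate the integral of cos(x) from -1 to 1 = 2*sin(1)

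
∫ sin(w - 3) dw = -cos(w - 3) + C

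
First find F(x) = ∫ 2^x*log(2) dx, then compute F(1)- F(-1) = 3/2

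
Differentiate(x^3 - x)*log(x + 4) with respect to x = (3*x^3*log(x + 4) + x^3 + 12*x^2*log(x + 4) - x*log(x + 4) - x - 4*log(x + 4))/(x + 4)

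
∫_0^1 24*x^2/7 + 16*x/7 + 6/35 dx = 86/35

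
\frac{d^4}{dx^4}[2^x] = 2^x*log(2)^4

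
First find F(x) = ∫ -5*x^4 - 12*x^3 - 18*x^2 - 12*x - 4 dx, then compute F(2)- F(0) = -160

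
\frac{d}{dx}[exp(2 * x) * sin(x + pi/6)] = (2*sin(x + pi/6) + cos(x + pi/6))*exp(2*x)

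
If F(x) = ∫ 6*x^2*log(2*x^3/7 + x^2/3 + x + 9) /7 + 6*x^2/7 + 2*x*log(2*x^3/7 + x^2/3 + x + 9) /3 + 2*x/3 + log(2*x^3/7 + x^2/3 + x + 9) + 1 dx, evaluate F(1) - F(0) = -9*log(9) + 223*log(223/21)/21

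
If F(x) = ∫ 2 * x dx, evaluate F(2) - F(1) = 3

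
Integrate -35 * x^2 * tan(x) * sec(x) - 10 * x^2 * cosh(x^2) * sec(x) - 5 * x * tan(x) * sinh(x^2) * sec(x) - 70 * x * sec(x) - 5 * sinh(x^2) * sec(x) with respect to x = -5*x*(7*x + sinh(x^2))*sec(x) + C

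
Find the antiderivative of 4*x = 2*x^2 + C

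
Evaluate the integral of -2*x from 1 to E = 1 - exp(2)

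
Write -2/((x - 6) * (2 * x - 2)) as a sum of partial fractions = 1/(5*(x - 1)) - 1/(5*(x - 6))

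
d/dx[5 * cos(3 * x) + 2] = -15*sin(3*x)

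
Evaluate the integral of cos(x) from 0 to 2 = sin(2)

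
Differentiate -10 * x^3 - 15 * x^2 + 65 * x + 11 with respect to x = -30*x^2 - 30*x + 65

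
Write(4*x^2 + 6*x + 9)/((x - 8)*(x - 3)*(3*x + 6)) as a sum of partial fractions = 13/(150*(x + 2)) - 21/(25*(x - 3)) + 313/(150*(x - 8))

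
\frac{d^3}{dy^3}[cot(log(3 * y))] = (-6*cot(log(y) + log(3))^4 - 6*cot(log(y) + log(3))^3 - 10*cot(log(y) + log(3))^2 - 6*cot(log(y) + log(3)) - 4)/y^3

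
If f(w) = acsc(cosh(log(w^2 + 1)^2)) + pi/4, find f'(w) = -4*w*log(w^2 + 1)*sinh(log(w^2 + 1)^2)/((w^2 + 1)*sqrt(tanh(log(w^2 + 1)^2)^2)*cosh(log(w^2 + 1)^2)^2)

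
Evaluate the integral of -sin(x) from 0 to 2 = -1 + cos(2)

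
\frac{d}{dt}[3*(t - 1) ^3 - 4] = 9*t^2 - 18*t + 9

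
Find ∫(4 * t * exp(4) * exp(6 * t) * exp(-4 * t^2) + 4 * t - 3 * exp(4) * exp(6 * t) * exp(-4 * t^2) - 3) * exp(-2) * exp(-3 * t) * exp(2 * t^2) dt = -2*sinh(-2*t^2 + 3*t + 2) + C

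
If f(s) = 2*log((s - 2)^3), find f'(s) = 6/(s - 2)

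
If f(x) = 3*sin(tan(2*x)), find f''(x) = -12*(-1 + cos(2*x)^(-2))^2*sin(tan(2*x)) + 24*sin(2*x)*cos(tan(2*x))/cos(2*x)^3 + 12*sin(tan(2*x)) - 24*sin(tan(2*x))/cos(2*x)^2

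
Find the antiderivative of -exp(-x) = exp(-x) + C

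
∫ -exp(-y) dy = exp(-y) + C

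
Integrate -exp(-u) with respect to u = exp(-u) + C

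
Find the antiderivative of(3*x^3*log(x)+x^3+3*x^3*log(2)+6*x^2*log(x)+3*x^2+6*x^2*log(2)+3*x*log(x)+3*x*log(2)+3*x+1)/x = (x + 1)^3*log(2*x) + C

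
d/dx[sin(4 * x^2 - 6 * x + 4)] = 2*(4*x - 3)*cos(2*(2*x^2 - 3*x + 2))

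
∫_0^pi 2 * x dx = pi^2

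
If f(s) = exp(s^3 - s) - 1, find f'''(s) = 27*s^6*exp(s^3 - s) - 27*s^4*exp(s^3 - s) + 54*s^3*exp(s^3 - s) + 9*s^2*exp(s^3 - s) - 18*s*exp(s^3 - s) + 5*exp(s^3 - s)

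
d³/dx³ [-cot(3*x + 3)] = 162*cot(3*x + 3)^4 + 216*cot(3*x + 3)^2 + 54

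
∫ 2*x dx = x^2 + C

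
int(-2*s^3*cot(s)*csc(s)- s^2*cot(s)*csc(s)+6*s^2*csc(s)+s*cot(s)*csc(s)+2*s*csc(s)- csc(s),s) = s*(2*s^2 + s - 1)*csc(s) + C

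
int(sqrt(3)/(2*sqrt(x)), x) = sqrt(3)*sqrt(x) + C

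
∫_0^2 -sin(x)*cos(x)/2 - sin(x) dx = -9/4 + (cos(2)/2 + 1)^2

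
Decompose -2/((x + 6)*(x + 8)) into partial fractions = 1/(x + 8) - 1/(x + 6)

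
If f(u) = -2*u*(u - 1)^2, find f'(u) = -6*u^2 + 8*u - 2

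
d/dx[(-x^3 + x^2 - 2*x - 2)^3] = -9*x^8 + 24*x^7 - 63*x^6 + 42*x^5 - 30*x^4 - 72*x^3 + 12*x^2 - 24*x - 24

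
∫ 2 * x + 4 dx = x^2 + 4*x + C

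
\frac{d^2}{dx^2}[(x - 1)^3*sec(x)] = (-x^3 + 2*x^3/cos(x)^2 + 6*x^2*sin(x)/cos(x) + 3*x^2 - 6*x^2/cos(x)^2 - 12*x*sin(x)/cos(x) + 3*x + 6*x/cos(x)^2 + 6*sin(x)/cos(x) - 5 - 2/cos(x)^2)/cos(x)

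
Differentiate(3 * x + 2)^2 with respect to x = 18*x + 12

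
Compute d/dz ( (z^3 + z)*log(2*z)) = 3*z^2*log(z) + z^2 + 3*z^2*log(2) + log(z) + log(2) + 1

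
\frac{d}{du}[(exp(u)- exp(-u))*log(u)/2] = (u*exp(2*u)*log(u) + u*log(u) + exp(2*u) - 1)*exp(-u)/(2*u)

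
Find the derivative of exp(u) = exp(u)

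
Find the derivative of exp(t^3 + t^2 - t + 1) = 3*t^2*exp(t^3 + t^2 - t + 1) + 2*t*exp(t^3 + t^2 - t + 1) - exp(t^3 + t^2 - t + 1)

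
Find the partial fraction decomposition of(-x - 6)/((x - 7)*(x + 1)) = 5/(8*(x + 1)) - 13/(8*(x - 7))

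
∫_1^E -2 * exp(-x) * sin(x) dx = -(cos(1) + sin(1))*exp(-1) + (cos(E) + sin(E))*exp(-E)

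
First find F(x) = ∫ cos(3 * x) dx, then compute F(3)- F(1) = -sin(3)/3 + sin(9)/3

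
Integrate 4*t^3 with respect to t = t^4 + C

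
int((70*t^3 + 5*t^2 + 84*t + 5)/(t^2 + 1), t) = 35*t^2 + 5*t + 7*log(t^2 + 1) + C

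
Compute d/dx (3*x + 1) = 3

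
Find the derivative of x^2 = 2*x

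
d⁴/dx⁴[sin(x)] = sin(x)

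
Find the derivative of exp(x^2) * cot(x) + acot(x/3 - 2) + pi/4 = (2*x^3*exp(x^2)/tan(x) - 24*x^2*exp(x^2)/tan(x) - x^2*exp(x^2)/sin(x)^2 + 90*x*exp(x^2)/tan(x) + 12*x*exp(x^2)/sin(x)^2 - 45*exp(x^2)/sin(x)^2 - 3)/(x^2 - 12*x + 45)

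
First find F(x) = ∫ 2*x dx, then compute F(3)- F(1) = 8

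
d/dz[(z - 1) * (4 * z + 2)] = 8*z - 2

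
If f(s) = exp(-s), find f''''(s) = exp(-s)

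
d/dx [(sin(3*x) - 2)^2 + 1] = 6*(sin(3*x) - 2)*cos(3*x)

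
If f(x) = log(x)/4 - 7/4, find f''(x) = -1/(4*x^2)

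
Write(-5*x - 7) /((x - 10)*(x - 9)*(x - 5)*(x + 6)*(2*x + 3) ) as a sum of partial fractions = -8/(56511*(2*x + 3)) + 23/(23760*(x + 6)) - 8/(715*(x - 5)) + 13/(315*(x - 9)) - 57/(1840*(x - 10))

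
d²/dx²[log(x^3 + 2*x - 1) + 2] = (-3*x^4 - 6*x - 4)/(x^6 + 4*x^4 - 2*x^3 + 4*x^2 - 4*x + 1)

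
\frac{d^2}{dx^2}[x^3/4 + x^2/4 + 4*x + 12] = 3*x/2 + 1/2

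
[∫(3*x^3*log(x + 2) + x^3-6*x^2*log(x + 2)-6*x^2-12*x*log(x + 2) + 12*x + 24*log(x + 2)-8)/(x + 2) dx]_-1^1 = -log(3)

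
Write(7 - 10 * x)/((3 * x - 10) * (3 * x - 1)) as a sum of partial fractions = -11/(27*(3*x - 1)) - 79/(27*(3*x - 10))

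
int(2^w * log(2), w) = 2^w + C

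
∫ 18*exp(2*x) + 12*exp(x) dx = (3*exp(x) + 2)^2 + C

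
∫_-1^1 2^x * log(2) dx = 3/2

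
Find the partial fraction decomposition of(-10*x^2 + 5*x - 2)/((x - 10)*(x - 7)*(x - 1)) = -7/(54*(x - 1)) + 457/(18*(x - 7)) - 952/(27*(x - 10))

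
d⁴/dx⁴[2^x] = 2^x*log(2)^4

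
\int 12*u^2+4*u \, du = 4*u^3 + 2*u^2 + C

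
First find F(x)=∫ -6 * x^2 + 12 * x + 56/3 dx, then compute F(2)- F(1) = 68/3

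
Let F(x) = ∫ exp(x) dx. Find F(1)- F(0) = -1 + E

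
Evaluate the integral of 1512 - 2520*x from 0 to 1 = 252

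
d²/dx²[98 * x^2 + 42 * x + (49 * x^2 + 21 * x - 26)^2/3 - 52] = 9604*x^2 + 4116*x - 3626/3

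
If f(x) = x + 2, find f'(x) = 1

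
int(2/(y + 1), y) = log(3*(y + 1)^2) + C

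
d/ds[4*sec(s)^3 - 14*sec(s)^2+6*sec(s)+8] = 2*(3 - 14/cos(s) + 6/cos(s)^2)*sin(s)/cos(s)^2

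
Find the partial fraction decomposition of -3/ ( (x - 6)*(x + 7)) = 3/(13*(x + 7)) - 3/(13*(x - 6))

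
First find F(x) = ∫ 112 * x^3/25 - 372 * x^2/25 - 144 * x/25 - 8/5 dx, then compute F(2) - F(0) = -912/25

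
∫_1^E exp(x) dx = -E + exp(E)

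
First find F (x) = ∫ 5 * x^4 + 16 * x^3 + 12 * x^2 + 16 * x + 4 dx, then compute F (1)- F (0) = 21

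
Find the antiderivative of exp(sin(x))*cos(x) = exp(sin(x)) + C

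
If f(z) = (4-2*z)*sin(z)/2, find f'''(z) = z*cos(z) + 3*sin(z) - 2*cos(z)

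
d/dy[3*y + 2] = 3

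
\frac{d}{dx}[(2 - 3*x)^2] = 18*x - 12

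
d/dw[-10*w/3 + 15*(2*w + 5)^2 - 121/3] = 120*w + 890/3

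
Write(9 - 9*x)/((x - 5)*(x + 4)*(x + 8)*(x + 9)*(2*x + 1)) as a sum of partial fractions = -72/(6545*(2*x + 1)) + 9/(119*(x + 9)) - 27/(260*(x + 8)) + 1/(28*(x + 4)) - 2/(1001*(x - 5))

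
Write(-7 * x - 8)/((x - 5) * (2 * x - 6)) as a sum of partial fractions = 29/(4*(x - 3)) - 43/(4*(x - 5))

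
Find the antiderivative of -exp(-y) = exp(-y) + C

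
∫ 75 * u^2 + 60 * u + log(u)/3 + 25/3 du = u*(75*u^2 + 90*u + log(u) + 24)/3 + C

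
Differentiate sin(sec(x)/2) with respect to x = cos(sec(x)/2)*tan(x)*sec(x)/2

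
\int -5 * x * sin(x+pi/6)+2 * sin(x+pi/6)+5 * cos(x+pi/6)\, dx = (5*x - 2)*cos(x + pi/6) + C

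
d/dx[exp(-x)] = -exp(-x)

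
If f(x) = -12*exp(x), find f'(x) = -12*exp(x)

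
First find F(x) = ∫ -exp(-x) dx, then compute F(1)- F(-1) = -E + exp(-1)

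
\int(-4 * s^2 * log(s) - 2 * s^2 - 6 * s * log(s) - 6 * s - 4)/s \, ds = -2*(s^2 + 3*s + 2)*log(s) + C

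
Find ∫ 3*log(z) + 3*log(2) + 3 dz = 3*z*log(2*z) + C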